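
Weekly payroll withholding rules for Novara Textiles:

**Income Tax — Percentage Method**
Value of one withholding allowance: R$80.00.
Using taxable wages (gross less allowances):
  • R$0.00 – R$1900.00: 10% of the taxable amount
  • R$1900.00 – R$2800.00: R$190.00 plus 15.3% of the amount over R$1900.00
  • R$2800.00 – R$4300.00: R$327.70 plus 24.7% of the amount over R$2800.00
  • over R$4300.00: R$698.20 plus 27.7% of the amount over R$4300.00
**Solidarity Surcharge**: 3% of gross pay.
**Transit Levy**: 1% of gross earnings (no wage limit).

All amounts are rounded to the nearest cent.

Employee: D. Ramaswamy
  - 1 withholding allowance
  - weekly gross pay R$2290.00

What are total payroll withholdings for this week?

Income Tax: taxable = R$2290.00 − 1×R$80.00 = R$2210.00
  R$190.00 + 15.3% × (R$2210.00 − R$1900.00) = R$190.00 + 15.3% × R$310.00 = R$237.43
Solidarity Surcharge: 3% × R$2290.00 = R$68.70
Transit Levy: 1% × R$2290.00 = R$22.90
Total: R$237.43 + R$68.70 + R$22.90 = R$329.03

R$329.03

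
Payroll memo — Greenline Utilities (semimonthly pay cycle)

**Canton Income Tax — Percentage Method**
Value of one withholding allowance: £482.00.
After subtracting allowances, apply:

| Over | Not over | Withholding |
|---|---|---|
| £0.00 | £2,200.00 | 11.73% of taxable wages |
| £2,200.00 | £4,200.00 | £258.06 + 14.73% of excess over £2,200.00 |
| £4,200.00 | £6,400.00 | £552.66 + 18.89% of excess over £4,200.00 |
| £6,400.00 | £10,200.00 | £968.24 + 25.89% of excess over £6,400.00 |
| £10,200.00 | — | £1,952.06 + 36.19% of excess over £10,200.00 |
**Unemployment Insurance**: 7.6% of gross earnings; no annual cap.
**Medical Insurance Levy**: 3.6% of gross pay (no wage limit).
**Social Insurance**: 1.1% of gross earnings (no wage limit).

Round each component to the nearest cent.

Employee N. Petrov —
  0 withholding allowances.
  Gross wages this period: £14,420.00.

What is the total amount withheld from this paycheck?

Canton Income Tax: taxable = £14,420.00
  £1,952.06 + 36.19% × (£14,420.00 − £10,200.00) = £1,952.06 + 36.19% × £4,220.00 = £3,479.28
Unemployment Insurance: 7.6% × £14,420.00 = £1,095.92
Medical Insurance Levy: 3.6% × £14,420.00 = £519.12
Social Insurance: 1.1% × £14,420.00 = £158.62
Total: £3,479.28 + £1,095.92 + £519.12 + £158.62 = £5,252.94

£5,252.94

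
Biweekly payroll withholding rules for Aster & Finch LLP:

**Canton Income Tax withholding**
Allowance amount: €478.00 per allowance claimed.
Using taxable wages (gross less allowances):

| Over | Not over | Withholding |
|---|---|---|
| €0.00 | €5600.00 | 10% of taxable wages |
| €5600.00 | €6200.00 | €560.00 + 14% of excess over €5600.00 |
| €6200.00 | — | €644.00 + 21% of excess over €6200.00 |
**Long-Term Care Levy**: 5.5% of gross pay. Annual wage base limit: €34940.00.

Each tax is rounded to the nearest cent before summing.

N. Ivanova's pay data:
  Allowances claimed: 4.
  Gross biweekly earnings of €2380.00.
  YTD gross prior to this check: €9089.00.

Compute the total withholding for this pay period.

€177.70

Canton Income Tax: taxable = €2380.00 − 4×€478.00 = €468.00
  10% × €468.00 = €46.80
Long-Term Care Levy: 5.5% × €2380.00 = €130.90
Total: €46.80 + €130.90 = €177.70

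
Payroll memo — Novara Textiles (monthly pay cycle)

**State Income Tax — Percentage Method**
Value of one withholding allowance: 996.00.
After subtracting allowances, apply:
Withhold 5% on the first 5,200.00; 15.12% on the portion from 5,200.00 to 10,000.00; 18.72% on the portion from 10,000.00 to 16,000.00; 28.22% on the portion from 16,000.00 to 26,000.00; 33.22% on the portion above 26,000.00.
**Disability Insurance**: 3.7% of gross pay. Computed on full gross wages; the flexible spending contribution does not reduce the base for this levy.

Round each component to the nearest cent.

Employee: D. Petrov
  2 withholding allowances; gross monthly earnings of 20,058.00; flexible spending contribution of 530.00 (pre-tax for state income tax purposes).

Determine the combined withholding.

3,284.57

State Income Tax: taxable = 20,058.00 − 530.00 − 2×996.00 = 17,536.00
  2,108.96 + 28.22% × (17,536.00 − 16,000.00) = 2,108.96 + 28.22% × 1,536.00 = 2,542.42
Disability Insurance: 3.7% × 20,058.00 = 742.15
Total: 2,542.42 + 742.15 = 3,284.57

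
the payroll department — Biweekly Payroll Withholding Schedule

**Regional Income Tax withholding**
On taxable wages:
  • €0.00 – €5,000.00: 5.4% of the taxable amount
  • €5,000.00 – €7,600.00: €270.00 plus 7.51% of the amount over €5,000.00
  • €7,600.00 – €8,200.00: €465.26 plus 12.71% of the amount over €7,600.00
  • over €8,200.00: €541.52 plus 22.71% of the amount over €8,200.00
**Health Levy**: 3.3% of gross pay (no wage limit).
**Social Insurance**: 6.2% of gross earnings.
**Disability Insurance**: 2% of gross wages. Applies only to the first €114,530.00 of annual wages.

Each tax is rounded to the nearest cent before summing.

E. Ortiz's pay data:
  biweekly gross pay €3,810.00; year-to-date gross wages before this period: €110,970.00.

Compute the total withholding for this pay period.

Regional Income Tax: taxable = €3,810.00
  5.4% × €3,810.00 = €205.74
Health Levy: 3.3% × €3,810.00 = €125.73
Social Insurance: 6.2% × €3,810.00 = €236.22
Disability Insurance: cap €114,530.00 − YTD €110,970.00 = €3,560.00 subject; 2% × €3,560.00 = €71.20
Total: €205.74 + €125.73 + €236.22 + €71.20 = €638.89

€638.89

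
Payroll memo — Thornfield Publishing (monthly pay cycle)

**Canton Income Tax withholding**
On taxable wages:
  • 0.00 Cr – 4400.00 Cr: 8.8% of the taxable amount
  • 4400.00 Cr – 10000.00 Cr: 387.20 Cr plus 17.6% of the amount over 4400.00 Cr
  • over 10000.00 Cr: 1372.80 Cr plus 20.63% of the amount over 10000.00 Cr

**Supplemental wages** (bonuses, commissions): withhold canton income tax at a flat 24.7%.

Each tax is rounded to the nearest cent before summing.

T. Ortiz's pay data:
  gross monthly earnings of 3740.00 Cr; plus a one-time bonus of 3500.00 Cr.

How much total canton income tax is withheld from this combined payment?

Canton Income Tax: taxable = 3740.00 Cr
  8.8% × 3740.00 Cr = 329.12 Cr
Supplemental (24.7% flat on bonus): 24.7% × 3500.00 Cr = 864.50 Cr
Total canton income tax: 329.12 Cr + 864.50 Cr = 1193.62 Cr

1193.62 Cr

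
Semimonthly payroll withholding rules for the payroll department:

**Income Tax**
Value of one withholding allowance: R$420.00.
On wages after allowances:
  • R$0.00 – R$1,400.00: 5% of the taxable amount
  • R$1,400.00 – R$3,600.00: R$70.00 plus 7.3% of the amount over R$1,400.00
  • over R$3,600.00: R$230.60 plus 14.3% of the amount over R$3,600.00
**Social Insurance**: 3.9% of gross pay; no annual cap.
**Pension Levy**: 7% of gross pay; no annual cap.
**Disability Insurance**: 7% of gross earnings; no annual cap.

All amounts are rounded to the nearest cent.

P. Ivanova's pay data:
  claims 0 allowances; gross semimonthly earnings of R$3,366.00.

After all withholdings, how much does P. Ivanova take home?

R$2,549.97

Income Tax: taxable = R$3,366.00
  R$70.00 + 7.3% × (R$3,366.00 − R$1,400.00) = R$70.00 + 7.3% × R$1,966.00 = R$213.52
Social Insurance: 3.9% × R$3,366.00 = R$131.27
Pension Levy: 7% × R$3,366.00 = R$235.62
Disability Insurance: 7% × R$3,366.00 = R$235.62
Total withheld: R$213.52 + R$131.27 + R$235.62 + R$235.62 = R$816.03
Net pay: R$3,366.00 − R$816.03 = R$2,549.97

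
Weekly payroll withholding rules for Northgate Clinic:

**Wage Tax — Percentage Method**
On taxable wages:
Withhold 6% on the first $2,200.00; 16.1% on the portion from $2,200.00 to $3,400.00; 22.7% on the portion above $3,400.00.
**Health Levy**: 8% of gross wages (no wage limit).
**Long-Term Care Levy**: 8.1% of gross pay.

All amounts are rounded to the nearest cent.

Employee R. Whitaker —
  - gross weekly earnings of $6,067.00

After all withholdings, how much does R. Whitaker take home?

Wage Tax: taxable = $6,067.00
  $325.20 + 22.7% × ($6,067.00 − $3,400.00) = $325.20 + 22.7% × $2,667.00 = $930.61
Health Levy: 8% × $6,067.00 = $485.36
Long-Term Care Levy: 8.1% × $6,067.00 = $491.43
Total withheld: $930.61 + $485.36 + $491.43 = $1,907.40
Net pay: $6,067.00 − $1,907.40 = $4,159.60

$4,159.60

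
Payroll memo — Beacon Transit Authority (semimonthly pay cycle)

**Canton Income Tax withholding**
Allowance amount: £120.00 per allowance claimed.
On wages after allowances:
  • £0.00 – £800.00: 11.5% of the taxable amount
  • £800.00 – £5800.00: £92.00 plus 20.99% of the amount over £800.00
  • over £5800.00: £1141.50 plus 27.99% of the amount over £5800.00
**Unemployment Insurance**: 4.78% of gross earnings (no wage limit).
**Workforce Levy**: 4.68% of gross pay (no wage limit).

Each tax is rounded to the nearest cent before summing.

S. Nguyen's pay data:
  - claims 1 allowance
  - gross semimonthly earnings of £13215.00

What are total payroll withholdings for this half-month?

Canton Income Tax: taxable = £13215.00 − 1×£120.00 = £13095.00
  £1141.50 + 27.99% × (£13095.00 − £5800.00) = £1141.50 + 27.99% × £7295.00 = £3183.37
Unemployment Insurance: 4.78% × £13215.00 = £631.68
Workforce Levy: 4.68% × £13215.00 = £618.46
Total: £3183.37 + £631.68 + £618.46 = £4433.51

£4433.51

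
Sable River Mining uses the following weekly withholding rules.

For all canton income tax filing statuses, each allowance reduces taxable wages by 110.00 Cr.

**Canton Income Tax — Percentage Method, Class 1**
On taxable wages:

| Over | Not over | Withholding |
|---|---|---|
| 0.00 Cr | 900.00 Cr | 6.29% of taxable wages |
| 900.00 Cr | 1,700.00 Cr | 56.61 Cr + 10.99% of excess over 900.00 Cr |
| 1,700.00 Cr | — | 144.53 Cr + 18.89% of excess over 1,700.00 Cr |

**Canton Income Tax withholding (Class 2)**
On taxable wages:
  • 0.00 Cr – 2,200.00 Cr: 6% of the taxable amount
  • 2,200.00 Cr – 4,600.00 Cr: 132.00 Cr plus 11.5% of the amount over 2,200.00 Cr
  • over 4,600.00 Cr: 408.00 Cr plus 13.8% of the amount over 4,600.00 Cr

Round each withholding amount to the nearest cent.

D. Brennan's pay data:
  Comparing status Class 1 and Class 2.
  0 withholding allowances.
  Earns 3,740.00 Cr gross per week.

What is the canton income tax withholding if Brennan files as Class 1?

529.89 Cr

Canton Income Tax (Class 1): taxable = 3,740.00 Cr
  144.53 Cr + 18.89% × (3,740.00 Cr − 1,700.00 Cr) = 144.53 Cr + 18.89% × 2,040.00 Cr = 529.89 Cr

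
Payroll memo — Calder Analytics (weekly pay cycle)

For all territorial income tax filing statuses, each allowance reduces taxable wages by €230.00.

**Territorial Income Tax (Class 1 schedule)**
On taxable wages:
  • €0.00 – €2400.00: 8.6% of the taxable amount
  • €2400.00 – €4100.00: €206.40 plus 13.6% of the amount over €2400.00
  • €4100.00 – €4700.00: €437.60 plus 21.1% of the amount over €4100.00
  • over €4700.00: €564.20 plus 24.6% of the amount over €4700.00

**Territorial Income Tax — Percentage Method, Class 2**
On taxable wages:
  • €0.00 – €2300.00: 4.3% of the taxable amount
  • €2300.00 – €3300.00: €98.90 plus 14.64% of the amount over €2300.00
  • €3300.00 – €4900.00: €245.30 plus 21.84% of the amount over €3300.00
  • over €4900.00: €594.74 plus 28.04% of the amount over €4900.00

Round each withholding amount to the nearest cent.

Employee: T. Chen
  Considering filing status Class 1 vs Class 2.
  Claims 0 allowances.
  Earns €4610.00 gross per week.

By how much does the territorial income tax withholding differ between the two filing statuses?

€13.81

Territorial Income Tax (Class 1): taxable = €4610.00
  €437.60 + 21.1% × (€4610.00 − €4100.00) = €437.60 + 21.1% × €510.00 = €545.21
Territorial Income Tax (Class 2): taxable = €4610.00
  €245.30 + 21.84% × (€4610.00 − €3300.00) = €245.30 + 21.84% × €1310.00 = €531.40
Difference: |€545.21 − €531.40| = €13.81 (higher under Class 1)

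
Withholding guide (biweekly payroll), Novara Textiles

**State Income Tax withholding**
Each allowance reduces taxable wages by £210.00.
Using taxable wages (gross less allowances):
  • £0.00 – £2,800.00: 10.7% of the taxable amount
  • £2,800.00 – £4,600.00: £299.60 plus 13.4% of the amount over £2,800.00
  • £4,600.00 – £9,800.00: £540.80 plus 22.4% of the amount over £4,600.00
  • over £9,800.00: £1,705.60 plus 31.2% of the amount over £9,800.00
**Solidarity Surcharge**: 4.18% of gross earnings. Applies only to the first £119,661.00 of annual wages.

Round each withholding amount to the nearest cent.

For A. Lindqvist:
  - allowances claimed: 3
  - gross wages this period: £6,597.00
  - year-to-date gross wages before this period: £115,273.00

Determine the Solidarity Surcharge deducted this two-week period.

£183.42

Solidarity Surcharge: cap £119,661.00 − YTD £115,273.00 = £4,388.00 subject; 4.18% × £4,388.00 = £183.42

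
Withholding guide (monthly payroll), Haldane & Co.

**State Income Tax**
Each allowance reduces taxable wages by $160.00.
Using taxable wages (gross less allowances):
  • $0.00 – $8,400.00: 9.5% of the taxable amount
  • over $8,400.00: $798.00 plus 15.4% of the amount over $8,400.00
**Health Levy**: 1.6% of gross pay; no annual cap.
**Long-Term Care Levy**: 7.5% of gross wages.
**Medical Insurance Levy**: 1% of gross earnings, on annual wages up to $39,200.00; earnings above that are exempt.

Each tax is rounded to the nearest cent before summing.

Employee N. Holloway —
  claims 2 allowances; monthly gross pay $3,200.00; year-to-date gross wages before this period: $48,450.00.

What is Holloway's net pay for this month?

State Income Tax: taxable = $3,200.00 − 2×$160.00 = $2,880.00
  9.5% × $2,880.00 = $273.60
Health Levy: 1.6% × $3,200.00 = $51.20
Long-Term Care Levy: 7.5% × $3,200.00 = $240.00
Medical Insurance Levy: YTD $48,450.00 ≥ cap $39,200.00 → $0.00
Total withheld: $273.60 + $51.20 + $240.00 + $0.00 = $564.80
Net pay: $3,200.00 − $564.80 = $2,635.20

$2,635.20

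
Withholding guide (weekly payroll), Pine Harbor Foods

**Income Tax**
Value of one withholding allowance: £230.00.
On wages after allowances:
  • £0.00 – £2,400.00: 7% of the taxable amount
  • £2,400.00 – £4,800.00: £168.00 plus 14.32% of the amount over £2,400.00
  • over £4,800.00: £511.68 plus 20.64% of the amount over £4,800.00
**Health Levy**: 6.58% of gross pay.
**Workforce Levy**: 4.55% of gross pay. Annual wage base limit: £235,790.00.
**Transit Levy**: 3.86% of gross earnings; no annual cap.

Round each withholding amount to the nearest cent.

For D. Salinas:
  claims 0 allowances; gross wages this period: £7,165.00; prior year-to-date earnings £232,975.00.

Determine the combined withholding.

£1,875.93

Income Tax: taxable = £7,165.00
  £511.68 + 20.64% × (£7,165.00 − £4,800.00) = £511.68 + 20.64% × £2,365.00 = £999.82
Health Levy: 6.58% × £7,165.00 = £471.46
Workforce Levy: cap £235,790.00 − YTD £232,975.00 = £2,815.00 subject; 4.55% × £2,815.00 = £128.08
Transit Levy: 3.86% × £7,165.00 = £276.57
Total: £999.82 + £471.46 + £128.08 + £276.57 = £1,875.93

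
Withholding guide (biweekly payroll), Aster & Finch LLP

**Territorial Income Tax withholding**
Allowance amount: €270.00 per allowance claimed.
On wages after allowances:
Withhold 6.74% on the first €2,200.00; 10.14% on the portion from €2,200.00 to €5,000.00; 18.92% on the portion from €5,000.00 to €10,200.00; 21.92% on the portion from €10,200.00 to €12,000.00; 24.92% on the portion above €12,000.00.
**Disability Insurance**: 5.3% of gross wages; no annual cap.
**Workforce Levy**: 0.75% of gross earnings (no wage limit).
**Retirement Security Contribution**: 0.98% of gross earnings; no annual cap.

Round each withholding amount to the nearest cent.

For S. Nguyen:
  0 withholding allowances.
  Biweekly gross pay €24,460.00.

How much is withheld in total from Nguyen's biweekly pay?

Territorial Income Tax: taxable = €24,460.00
  €1,810.60 + 24.92% × (€24,460.00 − €12,000.00) = €1,810.60 + 24.92% × €12,460.00 = €4,915.63
Disability Insurance: 5.3% × €24,460.00 = €1,296.38
Workforce Levy: 0.75% × €24,460.00 = €183.45
Retirement Security Contribution: 0.98% × €24,460.00 = €239.71
Total: €4,915.63 + €1,296.38 + €183.45 + €239.71 = €6,635.17

€6,635.17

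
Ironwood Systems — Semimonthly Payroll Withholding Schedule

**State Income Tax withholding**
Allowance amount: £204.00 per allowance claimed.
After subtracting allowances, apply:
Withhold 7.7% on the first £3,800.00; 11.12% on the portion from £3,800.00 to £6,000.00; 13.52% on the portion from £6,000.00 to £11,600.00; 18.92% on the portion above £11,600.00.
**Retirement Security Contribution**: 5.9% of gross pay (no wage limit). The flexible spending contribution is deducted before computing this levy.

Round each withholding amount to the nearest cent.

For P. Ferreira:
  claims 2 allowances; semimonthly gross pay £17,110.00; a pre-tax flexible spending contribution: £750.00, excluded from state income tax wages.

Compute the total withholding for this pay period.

£3,083.00

State Income Tax: taxable = £17,110.00 − £750.00 − 2×£204.00 = £15,952.00
  £1,294.36 + 18.92% × (£15,952.00 − £11,600.00) = £1,294.36 + 18.92% × £4,352.00 = £2,117.76
Retirement Security Contribution: 5.9% × £16,360.00 = £965.24
Total: £2,117.76 + £965.24 = £3,083.00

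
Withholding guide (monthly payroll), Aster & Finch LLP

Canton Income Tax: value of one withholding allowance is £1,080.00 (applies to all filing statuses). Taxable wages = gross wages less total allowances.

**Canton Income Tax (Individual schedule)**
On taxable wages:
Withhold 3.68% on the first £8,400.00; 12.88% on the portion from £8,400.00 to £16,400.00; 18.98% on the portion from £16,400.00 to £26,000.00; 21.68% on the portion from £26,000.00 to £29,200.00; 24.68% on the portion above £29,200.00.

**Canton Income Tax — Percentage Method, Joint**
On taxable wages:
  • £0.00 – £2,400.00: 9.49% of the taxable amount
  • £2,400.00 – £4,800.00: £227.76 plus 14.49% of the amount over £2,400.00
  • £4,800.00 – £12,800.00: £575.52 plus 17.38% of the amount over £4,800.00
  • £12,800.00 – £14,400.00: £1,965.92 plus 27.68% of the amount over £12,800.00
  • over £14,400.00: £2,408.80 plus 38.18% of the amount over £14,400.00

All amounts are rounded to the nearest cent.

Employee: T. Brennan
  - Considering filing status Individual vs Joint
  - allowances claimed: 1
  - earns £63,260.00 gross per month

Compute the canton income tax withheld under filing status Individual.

Canton Income Tax (Individual): taxable = £63,260.00 − 1×£1,080.00 = £62,180.00
  £3,855.36 + 24.68% × (£62,180.00 − £29,200.00) = £3,855.36 + 24.68% × £32,980.00 = £11,994.82

£11,994.82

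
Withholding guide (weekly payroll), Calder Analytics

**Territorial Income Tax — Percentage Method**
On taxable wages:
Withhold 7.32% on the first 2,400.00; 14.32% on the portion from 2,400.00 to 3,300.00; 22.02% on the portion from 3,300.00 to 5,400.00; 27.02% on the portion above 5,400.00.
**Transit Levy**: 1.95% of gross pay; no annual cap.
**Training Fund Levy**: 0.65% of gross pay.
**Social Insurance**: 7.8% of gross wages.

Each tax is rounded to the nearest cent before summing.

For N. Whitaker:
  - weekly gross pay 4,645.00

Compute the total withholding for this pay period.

1,083.81

Territorial Income Tax: taxable = 4,645.00
  304.56 + 22.02% × (4,645.00 − 3,300.00) = 304.56 + 22.02% × 1,345.00 = 600.73
Transit Levy: 1.95% × 4,645.00 = 90.58
Training Fund Levy: 0.65% × 4,645.00 = 30.19
Social Insurance: 7.8% × 4,645.00 = 362.31
Total: 600.73 + 90.58 + 30.19 + 362.31 = 1,083.81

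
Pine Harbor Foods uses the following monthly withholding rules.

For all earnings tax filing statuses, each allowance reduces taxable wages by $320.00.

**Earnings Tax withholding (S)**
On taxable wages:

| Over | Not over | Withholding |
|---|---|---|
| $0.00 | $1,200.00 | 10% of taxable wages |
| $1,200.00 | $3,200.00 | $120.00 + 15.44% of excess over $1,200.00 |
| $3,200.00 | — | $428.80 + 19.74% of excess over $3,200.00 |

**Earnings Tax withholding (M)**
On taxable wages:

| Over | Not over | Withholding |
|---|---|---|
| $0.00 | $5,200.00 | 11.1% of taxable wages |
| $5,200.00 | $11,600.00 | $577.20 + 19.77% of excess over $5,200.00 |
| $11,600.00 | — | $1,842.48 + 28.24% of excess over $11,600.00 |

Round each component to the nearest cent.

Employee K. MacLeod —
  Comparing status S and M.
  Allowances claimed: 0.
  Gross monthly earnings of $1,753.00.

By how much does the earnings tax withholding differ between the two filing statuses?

$10.80

Earnings Tax (S): taxable = $1,753.00
  $120.00 + 15.44% × ($1,753.00 − $1,200.00) = $120.00 + 15.44% × $553.00 = $205.38
Earnings Tax (M): taxable = $1,753.00
  11.1% × $1,753.00 = $194.58
Difference: |$205.38 − $194.58| = $10.80 (higher under S)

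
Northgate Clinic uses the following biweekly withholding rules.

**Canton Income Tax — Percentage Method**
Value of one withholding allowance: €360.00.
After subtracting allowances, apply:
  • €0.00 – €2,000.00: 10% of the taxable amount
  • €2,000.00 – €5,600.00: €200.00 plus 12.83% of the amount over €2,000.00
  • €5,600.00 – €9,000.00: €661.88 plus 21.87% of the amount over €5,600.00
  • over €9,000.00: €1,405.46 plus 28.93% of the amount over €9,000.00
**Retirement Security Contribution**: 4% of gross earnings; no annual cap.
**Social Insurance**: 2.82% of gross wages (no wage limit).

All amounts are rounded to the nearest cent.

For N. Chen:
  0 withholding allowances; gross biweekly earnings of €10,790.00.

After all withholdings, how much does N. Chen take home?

Canton Income Tax: taxable = €10,790.00
  €1,405.46 + 28.93% × (€10,790.00 − €9,000.00) = €1,405.46 + 28.93% × €1,790.00 = €1,923.31
Retirement Security Contribution: 4% × €10,790.00 = €431.60
Social Insurance: 2.82% × €10,790.00 = €304.28
Total withheld: €1,923.31 + €431.60 + €304.28 = €2,659.19
Net pay: €10,790.00 − €2,659.19 = €8,130.81

€8,130.81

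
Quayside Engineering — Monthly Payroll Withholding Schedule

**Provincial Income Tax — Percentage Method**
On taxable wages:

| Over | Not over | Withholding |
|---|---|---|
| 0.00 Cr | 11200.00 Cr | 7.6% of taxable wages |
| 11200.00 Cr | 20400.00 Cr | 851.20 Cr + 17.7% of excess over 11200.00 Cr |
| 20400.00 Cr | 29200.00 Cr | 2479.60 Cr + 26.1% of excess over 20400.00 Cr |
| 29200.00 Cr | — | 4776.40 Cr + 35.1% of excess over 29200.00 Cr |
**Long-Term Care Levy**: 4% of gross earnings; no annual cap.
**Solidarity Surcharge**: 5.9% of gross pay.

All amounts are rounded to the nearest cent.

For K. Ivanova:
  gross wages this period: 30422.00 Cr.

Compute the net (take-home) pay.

22204.90 Cr

Provincial Income Tax: taxable = 30422.00 Cr
  4776.40 Cr + 35.1% × (30422.00 Cr − 29200.00 Cr) = 4776.40 Cr + 35.1% × 1222.00 Cr = 5205.32 Cr
Long-Term Care Levy: 4% × 30422.00 Cr = 1216.88 Cr
Solidarity Surcharge: 5.9% × 30422.00 Cr = 1794.90 Cr
Total withheld: 5205.32 Cr + 1216.88 Cr + 1794.90 Cr = 8217.10 Cr
Net pay: 30422.00 Cr − 8217.10 Cr = 22204.90 Cr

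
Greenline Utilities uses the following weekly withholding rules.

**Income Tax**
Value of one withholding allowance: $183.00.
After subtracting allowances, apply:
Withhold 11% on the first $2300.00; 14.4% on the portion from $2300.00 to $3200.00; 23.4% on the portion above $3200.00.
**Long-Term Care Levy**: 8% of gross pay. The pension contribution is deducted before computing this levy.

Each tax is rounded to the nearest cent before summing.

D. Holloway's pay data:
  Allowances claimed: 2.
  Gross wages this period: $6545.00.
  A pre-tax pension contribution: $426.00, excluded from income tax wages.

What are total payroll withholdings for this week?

$1469.52

Income Tax: taxable = $6545.00 − $426.00 − 2×$183.00 = $5753.00
  $382.60 + 23.4% × ($5753.00 − $3200.00) = $382.60 + 23.4% × $2553.00 = $980.00
Long-Term Care Levy: 8% × $6119.00 = $489.52
Total: $980.00 + $489.52 = $1469.52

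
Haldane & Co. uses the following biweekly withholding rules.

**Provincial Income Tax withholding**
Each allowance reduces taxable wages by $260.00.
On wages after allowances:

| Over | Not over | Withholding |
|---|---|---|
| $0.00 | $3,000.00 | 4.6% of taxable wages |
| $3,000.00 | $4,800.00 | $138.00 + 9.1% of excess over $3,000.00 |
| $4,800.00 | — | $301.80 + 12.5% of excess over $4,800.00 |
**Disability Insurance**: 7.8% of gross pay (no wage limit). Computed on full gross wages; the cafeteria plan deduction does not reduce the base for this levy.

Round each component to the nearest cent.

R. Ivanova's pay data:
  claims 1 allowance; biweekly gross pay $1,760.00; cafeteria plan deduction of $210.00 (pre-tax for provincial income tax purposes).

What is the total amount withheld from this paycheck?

Provincial Income Tax: taxable = $1,760.00 − $210.00 − 1×$260.00 = $1,290.00
  4.6% × $1,290.00 = $59.34
Disability Insurance: 7.8% × $1,760.00 = $137.28
Total: $59.34 + $137.28 = $196.62

$196.62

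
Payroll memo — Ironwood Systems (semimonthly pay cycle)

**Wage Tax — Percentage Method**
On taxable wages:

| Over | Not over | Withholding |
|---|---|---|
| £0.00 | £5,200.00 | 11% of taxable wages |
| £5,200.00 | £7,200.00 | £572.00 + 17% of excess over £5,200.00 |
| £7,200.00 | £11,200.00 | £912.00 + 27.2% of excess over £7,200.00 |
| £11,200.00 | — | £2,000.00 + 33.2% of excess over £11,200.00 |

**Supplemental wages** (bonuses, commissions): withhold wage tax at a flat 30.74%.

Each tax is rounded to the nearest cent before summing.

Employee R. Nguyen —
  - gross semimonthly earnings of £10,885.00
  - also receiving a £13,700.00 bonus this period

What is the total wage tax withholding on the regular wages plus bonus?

Wage Tax: taxable = £10,885.00
  £912.00 + 27.2% × (£10,885.00 − £7,200.00) = £912.00 + 27.2% × £3,685.00 = £1,914.32
Supplemental (30.74% flat on bonus): 30.74% × £13,700.00 = £4,211.38
Total wage tax: £1,914.32 + £4,211.38 = £6,125.70

£6,125.70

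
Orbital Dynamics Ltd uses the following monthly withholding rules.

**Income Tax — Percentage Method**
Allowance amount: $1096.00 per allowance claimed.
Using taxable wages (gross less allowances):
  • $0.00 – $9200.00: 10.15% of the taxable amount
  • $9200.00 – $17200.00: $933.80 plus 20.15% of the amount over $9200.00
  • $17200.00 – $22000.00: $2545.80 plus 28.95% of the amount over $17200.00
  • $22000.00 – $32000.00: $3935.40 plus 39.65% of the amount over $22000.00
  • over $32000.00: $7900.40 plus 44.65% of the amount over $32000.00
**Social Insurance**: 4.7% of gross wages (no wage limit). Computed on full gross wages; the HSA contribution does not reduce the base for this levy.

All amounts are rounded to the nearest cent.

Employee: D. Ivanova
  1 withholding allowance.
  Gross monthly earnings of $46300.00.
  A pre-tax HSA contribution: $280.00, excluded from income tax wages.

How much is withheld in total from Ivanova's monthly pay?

Income Tax: taxable = $46300.00 − $280.00 − 1×$1096.00 = $44924.00
  $7900.40 + 44.65% × ($44924.00 − $32000.00) = $7900.40 + 44.65% × $12924.00 = $13670.97
Social Insurance: 4.7% × $46300.00 = $2176.10
Total: $13670.97 + $2176.10 = $15847.07

$15847.07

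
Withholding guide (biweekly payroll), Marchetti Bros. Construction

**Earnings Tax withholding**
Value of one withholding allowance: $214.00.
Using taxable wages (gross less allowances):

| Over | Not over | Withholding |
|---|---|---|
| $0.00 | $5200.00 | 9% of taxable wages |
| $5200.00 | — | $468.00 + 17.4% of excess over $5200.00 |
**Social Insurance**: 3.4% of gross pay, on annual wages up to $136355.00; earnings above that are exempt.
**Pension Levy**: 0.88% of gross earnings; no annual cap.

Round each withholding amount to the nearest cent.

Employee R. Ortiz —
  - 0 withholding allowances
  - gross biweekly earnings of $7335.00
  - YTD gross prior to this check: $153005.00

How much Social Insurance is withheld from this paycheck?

Social Insurance: YTD $153005.00 ≥ cap $136355.00 → $0.00

$0.00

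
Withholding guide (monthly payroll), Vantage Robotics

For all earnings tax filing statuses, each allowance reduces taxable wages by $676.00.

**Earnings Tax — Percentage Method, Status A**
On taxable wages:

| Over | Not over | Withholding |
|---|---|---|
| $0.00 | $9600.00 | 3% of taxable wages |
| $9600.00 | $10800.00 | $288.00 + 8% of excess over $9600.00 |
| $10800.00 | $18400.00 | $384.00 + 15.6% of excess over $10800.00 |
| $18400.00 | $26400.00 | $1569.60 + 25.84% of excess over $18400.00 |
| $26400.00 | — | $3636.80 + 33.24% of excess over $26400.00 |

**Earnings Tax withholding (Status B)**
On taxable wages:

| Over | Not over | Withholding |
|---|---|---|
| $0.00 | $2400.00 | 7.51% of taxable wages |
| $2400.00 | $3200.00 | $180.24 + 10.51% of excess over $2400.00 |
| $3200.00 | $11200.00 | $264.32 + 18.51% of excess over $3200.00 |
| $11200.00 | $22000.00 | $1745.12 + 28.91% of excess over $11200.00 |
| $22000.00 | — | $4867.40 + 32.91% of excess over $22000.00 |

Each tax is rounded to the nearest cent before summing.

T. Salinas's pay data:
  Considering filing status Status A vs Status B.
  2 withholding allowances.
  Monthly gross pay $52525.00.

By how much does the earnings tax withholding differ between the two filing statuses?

$2596.88

Earnings Tax (Status A): taxable = $52525.00 − 2×$676.00 = $51173.00
  $3636.80 + 33.24% × ($51173.00 − $26400.00) = $3636.80 + 33.24% × $24773.00 = $11871.35
Earnings Tax (Status B): taxable = $52525.00 − 2×$676.00 = $51173.00
  $4867.40 + 32.91% × ($51173.00 − $22000.00) = $4867.40 + 32.91% × $29173.00 = $14468.23
Difference: |$11871.35 − $14468.23| = $2596.88 (higher under Status B)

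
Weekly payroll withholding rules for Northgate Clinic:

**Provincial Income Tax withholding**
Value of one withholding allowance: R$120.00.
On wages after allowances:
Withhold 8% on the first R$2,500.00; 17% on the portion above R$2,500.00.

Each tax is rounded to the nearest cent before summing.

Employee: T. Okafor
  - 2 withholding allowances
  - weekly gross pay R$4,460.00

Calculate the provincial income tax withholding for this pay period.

Provincial Income Tax: taxable = R$4,460.00 − 2×R$120.00 = R$4,220.00
  R$200.00 + 17% × (R$4,220.00 − R$2,500.00) = R$200.00 + 17% × R$1,720.00 = R$492.40

R$492.40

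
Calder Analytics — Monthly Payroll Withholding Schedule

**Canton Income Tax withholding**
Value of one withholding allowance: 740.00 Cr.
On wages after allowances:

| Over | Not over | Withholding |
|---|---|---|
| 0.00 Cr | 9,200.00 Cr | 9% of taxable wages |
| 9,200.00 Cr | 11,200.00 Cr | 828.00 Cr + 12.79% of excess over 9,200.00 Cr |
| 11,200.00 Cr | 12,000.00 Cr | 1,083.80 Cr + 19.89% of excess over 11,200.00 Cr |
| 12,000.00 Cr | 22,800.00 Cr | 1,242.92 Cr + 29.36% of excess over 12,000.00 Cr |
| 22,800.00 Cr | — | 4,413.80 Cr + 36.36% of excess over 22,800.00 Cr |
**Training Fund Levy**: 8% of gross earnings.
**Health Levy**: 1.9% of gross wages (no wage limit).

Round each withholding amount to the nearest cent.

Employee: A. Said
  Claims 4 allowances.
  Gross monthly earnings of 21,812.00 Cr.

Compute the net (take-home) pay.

Canton Income Tax: taxable = 21,812.00 Cr − 4×740.00 Cr = 18,852.00 Cr
  1,242.92 Cr + 29.36% × (18,852.00 Cr − 12,000.00 Cr) = 1,242.92 Cr + 29.36% × 6,852.00 Cr = 3,254.67 Cr
Training Fund Levy: 8% × 21,812.00 Cr = 1,744.96 Cr
Health Levy: 1.9% × 21,812.00 Cr = 414.43 Cr
Total withheld: 3,254.67 Cr + 1,744.96 Cr + 414.43 Cr = 5,414.06 Cr
Net pay: 21,812.00 Cr − 5,414.06 Cr = 16,397.94 Cr

16,397.94 Cr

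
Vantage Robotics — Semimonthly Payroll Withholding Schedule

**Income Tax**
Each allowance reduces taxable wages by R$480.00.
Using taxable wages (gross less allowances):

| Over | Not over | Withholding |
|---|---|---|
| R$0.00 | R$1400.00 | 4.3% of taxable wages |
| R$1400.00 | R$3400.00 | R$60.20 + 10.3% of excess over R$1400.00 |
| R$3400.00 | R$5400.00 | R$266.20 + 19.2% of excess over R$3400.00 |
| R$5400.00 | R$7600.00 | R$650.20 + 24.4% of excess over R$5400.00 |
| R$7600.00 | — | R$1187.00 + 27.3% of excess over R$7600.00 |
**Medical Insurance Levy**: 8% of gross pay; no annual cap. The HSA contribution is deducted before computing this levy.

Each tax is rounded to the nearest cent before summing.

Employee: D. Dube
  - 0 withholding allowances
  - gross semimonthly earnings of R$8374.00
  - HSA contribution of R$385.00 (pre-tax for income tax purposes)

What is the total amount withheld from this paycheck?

R$1932.32

Income Tax: taxable = R$8374.00 − R$385.00 = R$7989.00
  R$1187.00 + 27.3% × (R$7989.00 − R$7600.00) = R$1187.00 + 27.3% × R$389.00 = R$1293.20
Medical Insurance Levy: 8% × R$7989.00 = R$639.12
Total: R$1293.20 + R$639.12 = R$1932.32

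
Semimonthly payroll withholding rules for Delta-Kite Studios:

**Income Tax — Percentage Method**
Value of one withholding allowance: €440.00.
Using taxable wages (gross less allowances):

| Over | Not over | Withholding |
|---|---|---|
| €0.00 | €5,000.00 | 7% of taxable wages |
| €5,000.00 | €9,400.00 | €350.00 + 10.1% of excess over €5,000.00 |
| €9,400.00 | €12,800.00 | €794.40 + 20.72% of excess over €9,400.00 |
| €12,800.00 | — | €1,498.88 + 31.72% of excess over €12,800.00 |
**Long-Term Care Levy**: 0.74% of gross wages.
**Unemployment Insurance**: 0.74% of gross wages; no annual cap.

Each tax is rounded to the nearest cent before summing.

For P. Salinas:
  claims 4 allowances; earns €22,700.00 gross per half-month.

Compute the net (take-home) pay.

€18,283.15

Income Tax: taxable = €22,700.00 − 4×€440.00 = €20,940.00
  €1,498.88 + 31.72% × (€20,940.00 − €12,800.00) = €1,498.88 + 31.72% × €8,140.00 = €4,080.89
Long-Term Care Levy: 0.74% × €22,700.00 = €167.98
Unemployment Insurance: 0.74% × €22,700.00 = €167.98
Total withheld: €4,080.89 + €167.98 + €167.98 = €4,416.85
Net pay: €22,700.00 − €4,416.85 = €18,283.15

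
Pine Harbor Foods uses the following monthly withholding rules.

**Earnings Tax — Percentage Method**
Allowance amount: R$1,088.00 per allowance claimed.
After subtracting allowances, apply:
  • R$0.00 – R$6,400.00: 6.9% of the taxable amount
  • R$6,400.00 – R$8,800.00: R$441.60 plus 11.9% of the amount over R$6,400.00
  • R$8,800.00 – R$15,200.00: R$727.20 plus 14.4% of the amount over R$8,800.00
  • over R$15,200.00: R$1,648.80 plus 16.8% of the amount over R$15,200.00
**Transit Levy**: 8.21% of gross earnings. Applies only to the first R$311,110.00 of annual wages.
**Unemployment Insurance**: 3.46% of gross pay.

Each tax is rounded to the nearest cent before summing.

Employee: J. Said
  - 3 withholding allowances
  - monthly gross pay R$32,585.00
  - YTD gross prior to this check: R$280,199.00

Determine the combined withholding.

R$7,686.36

Earnings Tax: taxable = R$32,585.00 − 3×R$1,088.00 = R$29,321.00
  R$1,648.80 + 16.8% × (R$29,321.00 − R$15,200.00) = R$1,648.80 + 16.8% × R$14,121.00 = R$4,021.13
Transit Levy: cap R$311,110.00 − YTD R$280,199.00 = R$30,911.00 subject; 8.21% × R$30,911.00 = R$2,537.79
Unemployment Insurance: 3.46% × R$32,585.00 = R$1,127.44
Total: R$4,021.13 + R$2,537.79 + R$1,127.44 = R$7,686.36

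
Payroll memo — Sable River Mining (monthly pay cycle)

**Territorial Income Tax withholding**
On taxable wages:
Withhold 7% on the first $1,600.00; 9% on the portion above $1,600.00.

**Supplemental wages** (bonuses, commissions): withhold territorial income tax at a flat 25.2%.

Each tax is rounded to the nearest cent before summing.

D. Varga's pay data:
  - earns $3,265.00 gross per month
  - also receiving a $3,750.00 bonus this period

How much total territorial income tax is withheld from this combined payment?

Territorial Income Tax: taxable = $3,265.00
  $112.00 + 9% × ($3,265.00 − $1,600.00) = $112.00 + 9% × $1,665.00 = $261.85
Supplemental (25.2% flat on bonus): 25.2% × $3,750.00 = $945.00
Total territorial income tax: $261.85 + $945.00 = $1,206.85

$1,206.85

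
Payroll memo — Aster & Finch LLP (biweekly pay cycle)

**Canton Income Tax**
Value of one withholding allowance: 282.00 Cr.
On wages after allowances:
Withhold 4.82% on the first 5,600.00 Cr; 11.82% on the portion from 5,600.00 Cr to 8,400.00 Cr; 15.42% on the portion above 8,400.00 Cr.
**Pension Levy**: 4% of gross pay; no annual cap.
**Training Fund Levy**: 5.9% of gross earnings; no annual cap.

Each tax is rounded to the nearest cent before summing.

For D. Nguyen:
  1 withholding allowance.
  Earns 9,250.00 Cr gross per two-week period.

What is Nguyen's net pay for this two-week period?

7,645.78 Cr

Canton Income Tax: taxable = 9,250.00 Cr − 1×282.00 Cr = 8,968.00 Cr
  600.88 Cr + 15.42% × (8,968.00 Cr − 8,400.00 Cr) = 600.88 Cr + 15.42% × 568.00 Cr = 688.47 Cr
Pension Levy: 4% × 9,250.00 Cr = 370.00 Cr
Training Fund Levy: 5.9% × 9,250.00 Cr = 545.75 Cr
Total withheld: 688.47 Cr + 370.00 Cr + 545.75 Cr = 1,604.22 Cr
Net pay: 9,250.00 Cr − 1,604.22 Cr = 7,645.78 Cr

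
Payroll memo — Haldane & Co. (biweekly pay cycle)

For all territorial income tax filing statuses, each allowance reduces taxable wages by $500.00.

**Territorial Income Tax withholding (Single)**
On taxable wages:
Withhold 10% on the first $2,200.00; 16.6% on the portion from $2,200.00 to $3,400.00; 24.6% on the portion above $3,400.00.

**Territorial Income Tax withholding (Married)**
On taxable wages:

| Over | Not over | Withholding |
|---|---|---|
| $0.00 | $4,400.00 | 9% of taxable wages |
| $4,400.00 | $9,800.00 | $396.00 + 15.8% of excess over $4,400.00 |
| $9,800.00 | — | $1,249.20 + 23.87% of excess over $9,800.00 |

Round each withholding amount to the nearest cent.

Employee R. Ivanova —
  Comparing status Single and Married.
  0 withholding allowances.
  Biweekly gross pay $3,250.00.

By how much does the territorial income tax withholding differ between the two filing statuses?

$101.80

Territorial Income Tax (Single): taxable = $3,250.00
  $220.00 + 16.6% × ($3,250.00 − $2,200.00) = $220.00 + 16.6% × $1,050.00 = $394.30
Territorial Income Tax (Married): taxable = $3,250.00
  9% × $3,250.00 = $292.50
Difference: |$394.30 − $292.50| = $101.80 (higher under Single)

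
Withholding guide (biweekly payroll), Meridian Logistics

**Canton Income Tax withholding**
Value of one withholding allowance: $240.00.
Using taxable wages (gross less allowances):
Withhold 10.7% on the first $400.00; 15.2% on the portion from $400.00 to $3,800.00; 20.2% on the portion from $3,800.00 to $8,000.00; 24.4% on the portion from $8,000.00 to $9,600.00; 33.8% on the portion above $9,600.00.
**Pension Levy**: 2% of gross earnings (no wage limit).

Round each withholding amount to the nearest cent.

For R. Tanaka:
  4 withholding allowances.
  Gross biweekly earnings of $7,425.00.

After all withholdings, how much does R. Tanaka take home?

Canton Income Tax: taxable = $7,425.00 − 4×$240.00 = $6,465.00
  $559.60 + 20.2% × ($6,465.00 − $3,800.00) = $559.60 + 20.2% × $2,665.00 = $1,097.93
Pension Levy: 2% × $7,425.00 = $148.50
Total withheld: $1,097.93 + $148.50 = $1,246.43
Net pay: $7,425.00 − $1,246.43 = $6,178.57

$6,178.57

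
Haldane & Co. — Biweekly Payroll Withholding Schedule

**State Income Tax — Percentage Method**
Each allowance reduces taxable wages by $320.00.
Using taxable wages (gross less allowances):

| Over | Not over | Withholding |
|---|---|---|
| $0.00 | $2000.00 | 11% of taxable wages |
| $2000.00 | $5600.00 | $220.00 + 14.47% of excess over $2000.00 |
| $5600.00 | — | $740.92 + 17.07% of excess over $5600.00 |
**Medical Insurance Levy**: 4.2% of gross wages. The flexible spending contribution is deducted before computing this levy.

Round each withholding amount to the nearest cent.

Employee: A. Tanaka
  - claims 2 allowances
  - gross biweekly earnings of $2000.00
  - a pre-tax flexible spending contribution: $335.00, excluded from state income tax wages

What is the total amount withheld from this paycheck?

State Income Tax: taxable = $2000.00 − $335.00 − 2×$320.00 = $1025.00
  11% × $1025.00 = $112.75
Medical Insurance Levy: 4.2% × $1665.00 = $69.93
Total: $112.75 + $69.93 = $182.68

$182.68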